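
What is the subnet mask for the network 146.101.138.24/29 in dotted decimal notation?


/29 means 29 network bits, 3 host bits
Binary: 11111111111111111111111111111000
Mask: 255.255.255.248


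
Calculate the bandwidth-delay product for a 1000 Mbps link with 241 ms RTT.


BDP = bandwidth * RTT
= 1000 Mbps * 241 ms
= 1000 * 1e6 * 241 / 1000 bits
= 241000000 bits
= 30125000 bytes
= 29418.9453 KB
BDP = 241000000 bits (30125000 bytes)


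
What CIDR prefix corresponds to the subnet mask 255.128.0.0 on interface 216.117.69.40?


Binary: 11111111.10000000.00000000.00000000
Count leading 1s
Prefix: /9


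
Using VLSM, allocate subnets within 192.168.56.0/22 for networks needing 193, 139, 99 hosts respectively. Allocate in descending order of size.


193 hosts -> /24 (254 usable): 192.168.56.0/24
139 hosts -> /24 (254 usable): 192.168.57.0/24
99 hosts -> /25 (126 usable): 192.168.58.0/25
Allocation: 192.168.56.0/24 (193 hosts, 254 usable); 192.168.57.0/24 (139 hosts, 254 usable); 192.168.58.0/25 (99 hosts, 126 usable)


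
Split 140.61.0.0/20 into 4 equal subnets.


New prefix = 20 + 2 = 22
Each subnet has 1024 addresses
  140.61.0.0/22
  140.61.4.0/22
  140.61.8.0/22
  140.61.12.0/22
Subnets: 140.61.0.0/22, 140.61.4.0/22, 140.61.8.0/22, 140.61.12.0/22


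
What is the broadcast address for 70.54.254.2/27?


Network: 70.54.254.0/27
Host bits = 5
Set all host bits to 1:
Broadcast: 70.54.254.31


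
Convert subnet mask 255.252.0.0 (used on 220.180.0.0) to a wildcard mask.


Subnet mask: 255.252.0.0
Wildcard = 255.255.255.255 - subnet mask
255 - 255 = 0
255 - 252 = 3
255 - 0 = 255
255 - 0 = 255
Wildcard: 0.3.255.255


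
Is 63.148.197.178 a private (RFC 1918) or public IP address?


RFC 1918 private ranges:
  10.0.0.0/8 (10.0.0.0 - 10.255.255.255)
  172.16.0.0/12 (172.16.0.0 - 172.31.255.255)
  192.168.0.0/16 (192.168.0.0 - 192.168.255.255)
Public (not in any RFC 1918 range)


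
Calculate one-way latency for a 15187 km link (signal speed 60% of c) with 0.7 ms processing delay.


Speed = 0.6 * 3e5 km/s = 180000 km/s
Propagation delay = 15187 / 180000 = 0.0844 s = 84.3722 ms
Processing delay = 0.7 ms
Total one-way latency = 85.0722 ms


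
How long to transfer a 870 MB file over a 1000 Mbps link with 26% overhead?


Effective throughput = 1000 * (1 - 26/100) = 740 Mbps
File size in Mb = 870 * 8 = 6960 Mb
Time = 6960 / 740
Time = 9.4054 seconds


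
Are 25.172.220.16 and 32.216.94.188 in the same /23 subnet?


Mask: 255.255.254.0
25.172.220.16 AND mask = 25.172.220.0
32.216.94.188 AND mask = 32.216.94.0
No, different subnets (25.172.220.0 vs 32.216.94.0)


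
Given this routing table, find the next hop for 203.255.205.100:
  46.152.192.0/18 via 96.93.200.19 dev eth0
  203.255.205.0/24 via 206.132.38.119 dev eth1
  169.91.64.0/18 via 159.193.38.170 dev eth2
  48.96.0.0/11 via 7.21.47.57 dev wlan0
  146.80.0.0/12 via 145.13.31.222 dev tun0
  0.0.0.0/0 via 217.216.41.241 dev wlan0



Longest prefix match for 203.255.205.100:
  /18 46.152.192.0: no
  /24 203.255.205.0: MATCH
  /18 169.91.64.0: no
  /11 48.96.0.0: no
  /12 146.80.0.0: no
  /0 0.0.0.0: MATCH
Selected: next-hop 206.132.38.119 via eth1 (matched /24)


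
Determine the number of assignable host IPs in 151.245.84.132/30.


Host bits = 32 - 30 = 2
Total addresses = 2^2 = 4
Usable = total - 2 (network and broadcast)
Usable hosts: 2


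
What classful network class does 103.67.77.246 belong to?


First octet: 103
Binary: 01100111
0xxxxxxx -> Class A (1-126)
Class A, default mask 255.0.0.0 (/8)


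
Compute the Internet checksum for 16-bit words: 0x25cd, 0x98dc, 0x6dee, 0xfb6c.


Sum all words (with carry folding):
+ 0x25cd = 0x25cd
+ 0x98dc = 0xbea9
+ 0x6dee = 0x2c98
+ 0xfb6c = 0x2805
One's complement: ~0x2805
Checksum = 0xd7fa


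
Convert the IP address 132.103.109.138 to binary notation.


132 = 10000100
103 = 01100111
109 = 01101101
138 = 10001010
Binary: 10000100.01100111.01101101.10001010


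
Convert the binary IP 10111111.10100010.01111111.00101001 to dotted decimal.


10111111 = 191
10100010 = 162
01111111 = 127
00101001 = 41
IP: 191.162.127.41


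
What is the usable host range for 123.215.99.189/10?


Network: 123.192.0.0
Broadcast: 123.255.255.255
First usable = network + 1
Last usable = broadcast - 1
Range: 123.192.0.1 to 123.255.255.254


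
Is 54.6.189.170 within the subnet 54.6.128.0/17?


Subnet network: 54.6.128.0
Test IP AND mask: 54.6.128.0
Yes, 54.6.189.170 is in 54.6.128.0/17


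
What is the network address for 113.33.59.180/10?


IP:   01110001.00100001.00111011.10110100
Mask: 11111111.11000000.00000000.00000000
AND operation:
Net:  01110001.00000000.00000000.00000000
Network: 113.0.0.0/10


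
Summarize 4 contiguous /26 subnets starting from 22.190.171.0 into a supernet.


Original prefix: /26
Number of subnets: 4 = 2^2
New prefix = 26 - 2 = 24
Supernet: 22.190.171.0/24


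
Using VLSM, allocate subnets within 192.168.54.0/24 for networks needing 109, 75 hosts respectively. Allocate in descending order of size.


109 hosts -> /25 (126 usable): 192.168.54.0/25
75 hosts -> /25 (126 usable): 192.168.54.128/25
Allocation: 192.168.54.0/25 (109 hosts, 126 usable); 192.168.54.128/25 (75 hosts, 126 usable)


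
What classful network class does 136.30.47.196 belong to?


First octet: 136
Binary: 10001000
10xxxxxx -> Class B (128-191)
Class B, default mask 255.255.0.0 (/16)


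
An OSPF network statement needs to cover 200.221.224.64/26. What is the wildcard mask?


Subnet mask: 255.255.255.192
Wildcard = 255.255.255.255 - subnet mask
255 - 255 = 0
255 - 255 = 0
255 - 255 = 0
255 - 192 = 63
Wildcard: 0.0.0.63


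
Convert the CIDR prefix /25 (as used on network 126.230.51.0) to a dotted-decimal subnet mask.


/25 means 25 network bits, 7 host bits
Binary: 11111111111111111111111110000000
Mask: 255.255.255.128


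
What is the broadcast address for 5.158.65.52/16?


Network: 5.158.0.0/16
Host bits = 16
Set all host bits to 1:
Broadcast: 5.158.255.255


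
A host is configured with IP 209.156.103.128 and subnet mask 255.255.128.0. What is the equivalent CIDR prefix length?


Binary: 11111111.11111111.10000000.00000000
Count leading 1s
Prefix: /17


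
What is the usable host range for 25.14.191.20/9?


Network: 25.0.0.0
Broadcast: 25.127.255.255
First usable = network + 1
Last usable = broadcast - 1
Range: 25.0.0.1 to 25.127.255.254


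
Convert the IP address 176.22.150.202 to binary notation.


176 = 10110000
22 = 00010110
150 = 10010110
202 = 11001010
Binary: 10110000.00010110.10010110.11001010


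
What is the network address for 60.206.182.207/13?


IP:   00111100.11001110.10110110.11001111
Mask: 11111111.11111000.00000000.00000000
AND operation:
Net:  00111100.11001000.00000000.00000000
Network: 60.200.0.0/13


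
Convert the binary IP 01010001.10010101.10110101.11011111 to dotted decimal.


01010001 = 81
10010101 = 149
10110101 = 181
11011111 = 223
IP: 81.149.181.223


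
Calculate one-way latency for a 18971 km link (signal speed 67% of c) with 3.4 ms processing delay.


Speed = 0.67 * 3e5 km/s = 201000 km/s
Propagation delay = 18971 / 201000 = 0.0944 s = 94.3831 ms
Processing delay = 3.4 ms
Total one-way latency = 97.7831 ms


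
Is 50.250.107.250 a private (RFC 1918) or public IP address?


RFC 1918 private ranges:
  10.0.0.0/8 (10.0.0.0 - 10.255.255.255)
  172.16.0.0/12 (172.16.0.0 - 172.31.255.255)
  192.168.0.0/16 (192.168.0.0 - 192.168.255.255)
Public (not in any RFC 1918 range)


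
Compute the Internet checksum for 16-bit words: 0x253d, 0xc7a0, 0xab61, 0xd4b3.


Sum all words (with carry folding):
+ 0x253d = 0x253d
+ 0xc7a0 = 0xecdd
+ 0xab61 = 0x983f
+ 0xd4b3 = 0x6cf3
One's complement: ~0x6cf3
Checksum = 0x930c


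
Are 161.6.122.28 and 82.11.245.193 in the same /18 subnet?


Mask: 255.255.192.0
161.6.122.28 AND mask = 161.6.64.0
82.11.245.193 AND mask = 82.11.192.0
No, different subnets (161.6.64.0 vs 82.11.192.0)


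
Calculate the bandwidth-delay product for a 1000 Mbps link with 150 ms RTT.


BDP = bandwidth * RTT
= 1000 Mbps * 150 ms
= 1000 * 1e6 * 150 / 1000 bits
= 150000000 bits
= 18750000 bytes
= 18310.5469 KB
BDP = 150000000 bits (18750000 bytes)


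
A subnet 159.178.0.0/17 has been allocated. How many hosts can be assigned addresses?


Host bits = 32 - 17 = 15
Total addresses = 2^15 = 32768
Usable = total - 2 (network and broadcast)
Usable hosts: 32766


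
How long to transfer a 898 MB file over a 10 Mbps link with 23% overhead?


Effective throughput = 10 * (1 - 23/100) = 7.7 Mbps
File size in Mb = 898 * 8 = 7184 Mb
Time = 7184 / 7.7
Time = 932.987 seconds


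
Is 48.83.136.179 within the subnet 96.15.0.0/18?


Subnet network: 96.15.0.0
Test IP AND mask: 48.83.128.0
No, 48.83.136.179 is not in 96.15.0.0/18


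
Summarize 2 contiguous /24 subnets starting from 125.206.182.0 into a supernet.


Original prefix: /24
Number of subnets: 2 = 2^1
New prefix = 24 - 1 = 23
Supernet: 125.206.182.0/23


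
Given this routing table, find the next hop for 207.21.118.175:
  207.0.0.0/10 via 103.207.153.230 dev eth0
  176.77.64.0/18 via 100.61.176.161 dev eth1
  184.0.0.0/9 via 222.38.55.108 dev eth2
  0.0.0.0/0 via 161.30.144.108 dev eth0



Longest prefix match for 207.21.118.175:
  /10 207.0.0.0: MATCH
  /18 176.77.64.0: no
  /9 184.0.0.0: no
  /0 0.0.0.0: MATCH
Selected: next-hop 103.207.153.230 via eth0 (matched /10)


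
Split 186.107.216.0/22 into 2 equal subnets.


New prefix = 22 + 1 = 23
Each subnet has 512 addresses
  186.107.216.0/23
  186.107.218.0/23
Subnets: 186.107.216.0/23, 186.107.218.0/23


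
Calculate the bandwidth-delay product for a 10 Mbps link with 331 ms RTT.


BDP = bandwidth * RTT
= 10 Mbps * 331 ms
= 10 * 1e6 * 331 / 1000 bits
= 3310000 bits
= 413750 bytes
= 404.0527 KB
BDP = 3310000 bits (413750 bytes)


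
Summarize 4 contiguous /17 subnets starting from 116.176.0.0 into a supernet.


Original prefix: /17
Number of subnets: 4 = 2^2
New prefix = 17 - 2 = 15
Supernet: 116.176.0.0/15


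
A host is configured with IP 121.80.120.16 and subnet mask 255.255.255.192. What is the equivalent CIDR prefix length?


Binary: 11111111.11111111.11111111.11000000
Count leading 1s
Prefix: /26


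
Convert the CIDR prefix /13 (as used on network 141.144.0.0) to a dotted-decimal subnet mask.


/13 means 13 network bits, 19 host bits
Binary: 11111111111110000000000000000000
Mask: 255.248.0.0


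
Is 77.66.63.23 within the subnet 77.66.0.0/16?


Subnet network: 77.66.0.0
Test IP AND mask: 77.66.0.0
Yes, 77.66.63.23 is in 77.66.0.0/16


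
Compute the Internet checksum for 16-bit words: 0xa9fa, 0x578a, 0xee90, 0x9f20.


Sum all words (with carry folding):
+ 0xa9fa = 0xa9fa
+ 0x578a = 0x0185
+ 0xee90 = 0xf015
+ 0x9f20 = 0x8f36
One's complement: ~0x8f36
Checksum = 0x70c9


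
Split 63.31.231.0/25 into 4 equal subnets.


New prefix = 25 + 2 = 27
Each subnet has 32 addresses
  63.31.231.0/27
  63.31.231.32/27
  63.31.231.64/27
  63.31.231.96/27
Subnets: 63.31.231.0/27, 63.31.231.32/27, 63.31.231.64/27, 63.31.231.96/27


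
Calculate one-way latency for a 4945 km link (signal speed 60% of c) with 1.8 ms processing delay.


Speed = 0.6 * 3e5 km/s = 180000 km/s
Propagation delay = 4945 / 180000 = 0.0275 s = 27.4722 ms
Processing delay = 1.8 ms
Total one-way latency = 29.2722 ms


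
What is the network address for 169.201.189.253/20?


IP:   10101001.11001001.10111101.11111101
Mask: 11111111.11111111.11110000.00000000
AND operation:
Net:  10101001.11001001.10110000.00000000
Network: 169.201.176.0/20


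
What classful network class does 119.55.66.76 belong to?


First octet: 119
Binary: 01110111
0xxxxxxx -> Class A (1-126)
Class A, default mask 255.0.0.0 (/8)


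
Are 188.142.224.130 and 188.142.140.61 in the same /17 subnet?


Mask: 255.255.128.0
188.142.224.130 AND mask = 188.142.128.0
188.142.140.61 AND mask = 188.142.128.0
Yes, same subnet (188.142.128.0)


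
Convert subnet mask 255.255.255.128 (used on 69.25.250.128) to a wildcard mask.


Subnet mask: 255.255.255.128
Wildcard = 255.255.255.255 - subnet mask
255 - 255 = 0
255 - 255 = 0
255 - 255 = 0
255 - 128 = 127
Wildcard: 0.0.0.127


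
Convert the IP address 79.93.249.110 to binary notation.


79 = 01001111
93 = 01011101
249 = 11111001
110 = 01101110
Binary: 01001111.01011101.11111001.01101110


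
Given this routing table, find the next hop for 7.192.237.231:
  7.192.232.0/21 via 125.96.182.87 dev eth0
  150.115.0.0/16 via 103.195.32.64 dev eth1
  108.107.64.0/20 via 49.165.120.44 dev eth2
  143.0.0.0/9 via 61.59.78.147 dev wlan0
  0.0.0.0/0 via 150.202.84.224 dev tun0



Longest prefix match for 7.192.237.231:
  /21 7.192.232.0: MATCH
  /16 150.115.0.0: no
  /20 108.107.64.0: no
  /9 143.0.0.0: no
  /0 0.0.0.0: MATCH
Selected: next-hop 125.96.182.87 via eth0 (matched /21)


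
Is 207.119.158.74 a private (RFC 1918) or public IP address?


RFC 1918 private ranges:
  10.0.0.0/8 (10.0.0.0 - 10.255.255.255)
  172.16.0.0/12 (172.16.0.0 - 172.31.255.255)
  192.168.0.0/16 (192.168.0.0 - 192.168.255.255)
Public (not in any RFC 1918 range)


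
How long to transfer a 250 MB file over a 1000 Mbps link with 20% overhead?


Effective throughput = 1000 * (1 - 20/100) = 800 Mbps
File size in Mb = 250 * 8 = 2000 Mb
Time = 2000 / 800
Time = 2.5 seconds


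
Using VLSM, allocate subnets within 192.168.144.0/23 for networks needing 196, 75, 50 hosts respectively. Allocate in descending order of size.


196 hosts -> /24 (254 usable): 192.168.144.0/24
75 hosts -> /25 (126 usable): 192.168.145.0/25
50 hosts -> /26 (62 usable): 192.168.145.128/26
Allocation: 192.168.144.0/24 (196 hosts, 254 usable); 192.168.145.0/25 (75 hosts, 126 usable); 192.168.145.128/26 (50 hosts, 62 usable)


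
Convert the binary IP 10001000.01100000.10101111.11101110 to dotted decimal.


10001000 = 136
01100000 = 96
10101111 = 175
11101110 = 238
IP: 136.96.175.238


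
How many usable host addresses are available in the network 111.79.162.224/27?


Host bits = 32 - 27 = 5
Total addresses = 2^5 = 32
Usable = total - 2 (network and broadcast)
Usable hosts: 30


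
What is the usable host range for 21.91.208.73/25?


Network: 21.91.208.0
Broadcast: 21.91.208.127
First usable = network + 1
Last usable = broadcast - 1
Range: 21.91.208.1 to 21.91.208.126


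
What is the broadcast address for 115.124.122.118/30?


Network: 115.124.122.116/30
Host bits = 2
Set all host bits to 1:
Broadcast: 115.124.122.119


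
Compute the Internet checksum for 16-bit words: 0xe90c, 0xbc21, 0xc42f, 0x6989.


Sum all words (with carry folding):
+ 0xe90c = 0xe90c
+ 0xbc21 = 0xa52e
+ 0xc42f = 0x695e
+ 0x6989 = 0xd2e7
One's complement: ~0xd2e7
Checksum = 0x2d18


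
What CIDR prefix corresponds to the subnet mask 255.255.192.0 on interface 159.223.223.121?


Binary: 11111111.11111111.11000000.00000000
Count leading 1s
Prefix: /18


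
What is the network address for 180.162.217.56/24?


IP:   10110100.10100010.11011001.00111000
Mask: 11111111.11111111.11111111.00000000
AND operation:
Net:  10110100.10100010.11011001.00000000
Network: 180.162.217.0/24


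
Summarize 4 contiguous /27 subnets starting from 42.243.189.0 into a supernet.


Original prefix: /27
Number of subnets: 4 = 2^2
New prefix = 27 - 2 = 25
Supernet: 42.243.189.0/25


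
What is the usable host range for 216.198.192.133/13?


Network: 216.192.0.0
Broadcast: 216.199.255.255
First usable = network + 1
Last usable = broadcast - 1
Range: 216.192.0.1 to 216.199.255.254


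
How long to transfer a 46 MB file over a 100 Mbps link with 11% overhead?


Effective throughput = 100 * (1 - 11/100) = 89 Mbps
File size in Mb = 46 * 8 = 368 Mb
Time = 368 / 89
Time = 4.1348 seconds


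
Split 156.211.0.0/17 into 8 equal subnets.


New prefix = 17 + 3 = 20
Each subnet has 4096 addresses
  156.211.0.0/20
  156.211.16.0/20
  156.211.32.0/20
  156.211.48.0/20
  156.211.64.0/20
  156.211.80.0/20
  156.211.96.0/20
  156.211.112.0/20
Subnets: 156.211.0.0/20, 156.211.16.0/20, 156.211.32.0/20, 156.211.48.0/20, 156.211.64.0/20, 156.211.80.0/20, 156.211.96.0/20, 156.211.112.0/20


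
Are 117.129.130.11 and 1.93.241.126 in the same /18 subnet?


Mask: 255.255.192.0
117.129.130.11 AND mask = 117.129.128.0
1.93.241.126 AND mask = 1.93.192.0
No, different subnets (117.129.128.0 vs 1.93.192.0)


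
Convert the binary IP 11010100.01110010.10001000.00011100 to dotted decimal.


11010100 = 212
01110010 = 114
10001000 = 136
00011100 = 28
IP: 212.114.136.28


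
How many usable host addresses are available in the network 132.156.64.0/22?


Host bits = 32 - 22 = 10
Total addresses = 2^10 = 1024
Usable = total - 2 (network and broadcast)
Usable hosts: 1022


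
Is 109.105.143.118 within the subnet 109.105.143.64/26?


Subnet network: 109.105.143.64
Test IP AND mask: 109.105.143.64
Yes, 109.105.143.118 is in 109.105.143.64/26


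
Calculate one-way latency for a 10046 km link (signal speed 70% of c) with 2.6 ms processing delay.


Speed = 0.7 * 3e5 km/s = 210000 km/s
Propagation delay = 10046 / 210000 = 0.0478 s = 47.8381 ms
Processing delay = 2.6 ms
Total one-way latency = 50.4381 ms


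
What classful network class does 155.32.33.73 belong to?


First octet: 155
Binary: 10011011
10xxxxxx -> Class B (128-191)
Class B, default mask 255.255.0.0 (/16)


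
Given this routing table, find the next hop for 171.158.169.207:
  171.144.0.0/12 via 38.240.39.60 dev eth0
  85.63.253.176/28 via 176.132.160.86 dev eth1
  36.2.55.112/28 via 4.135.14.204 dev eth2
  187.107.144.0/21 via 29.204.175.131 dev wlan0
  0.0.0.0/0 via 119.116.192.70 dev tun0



Longest prefix match for 171.158.169.207:
  /12 171.144.0.0: MATCH
  /28 85.63.253.176: no
  /28 36.2.55.112: no
  /21 187.107.144.0: no
  /0 0.0.0.0: MATCH
Selected: next-hop 38.240.39.60 via eth0 (matched /12)


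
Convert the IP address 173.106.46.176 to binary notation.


173 = 10101101
106 = 01101010
46 = 00101110
176 = 10110000
Binary: 10101101.01101010.00101110.10110000


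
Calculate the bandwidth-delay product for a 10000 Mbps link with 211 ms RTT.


BDP = bandwidth * RTT
= 10000 Mbps * 211 ms
= 10000 * 1e6 * 211 / 1000 bits
= 2110000000 bits
= 263750000 bytes
= 257568.3594 KB
BDP = 2110000000 bits (263750000 bytes)


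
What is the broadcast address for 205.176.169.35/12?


Network: 205.176.0.0/12
Host bits = 20
Set all host bits to 1:
Broadcast: 205.191.255.255


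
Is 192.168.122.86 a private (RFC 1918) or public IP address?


RFC 1918 private ranges:
  10.0.0.0/8 (10.0.0.0 - 10.255.255.255)
  172.16.0.0/12 (172.16.0.0 - 172.31.255.255)
  192.168.0.0/16 (192.168.0.0 - 192.168.255.255)
Private (in 192.168.0.0/16)


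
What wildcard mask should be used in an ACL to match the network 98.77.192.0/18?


Subnet mask: 255.255.192.0
Wildcard = 255.255.255.255 - subnet mask
255 - 255 = 0
255 - 255 = 0
255 - 192 = 63
255 - 0 = 255
Wildcard: 0.0.63.255


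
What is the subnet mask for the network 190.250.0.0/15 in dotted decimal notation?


/15 means 15 network bits, 17 host bits
Binary: 11111111111111100000000000000000
Mask: 255.254.0.0


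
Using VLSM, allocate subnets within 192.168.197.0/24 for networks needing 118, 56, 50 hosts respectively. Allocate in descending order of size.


118 hosts -> /25 (126 usable): 192.168.197.0/25
56 hosts -> /26 (62 usable): 192.168.197.128/26
50 hosts -> /26 (62 usable): 192.168.197.192/26
Allocation: 192.168.197.0/25 (118 hosts, 126 usable); 192.168.197.128/26 (56 hosts, 62 usable); 192.168.197.192/26 (50 hosts, 62 usable)


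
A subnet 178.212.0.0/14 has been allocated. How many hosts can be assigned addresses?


Host bits = 32 - 14 = 18
Total addresses = 2^18 = 262144
Usable = total - 2 (network and broadcast)
Usable hosts: 262142


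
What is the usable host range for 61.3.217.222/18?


Network: 61.3.192.0
Broadcast: 61.3.255.255
First usable = network + 1
Last usable = broadcast - 1
Range: 61.3.192.1 to 61.3.255.254


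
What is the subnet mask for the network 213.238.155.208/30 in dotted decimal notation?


/30 means 30 network bits, 2 host bits
Binary: 11111111111111111111111111111100
Mask: 255.255.255.252


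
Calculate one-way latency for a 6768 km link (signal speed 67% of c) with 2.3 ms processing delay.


Speed = 0.67 * 3e5 km/s = 201000 km/s
Propagation delay = 6768 / 201000 = 0.0337 s = 33.6716 ms
Processing delay = 2.3 ms
Total one-way latency = 35.9716 ms


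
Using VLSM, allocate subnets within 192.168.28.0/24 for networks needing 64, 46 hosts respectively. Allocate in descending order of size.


64 hosts -> /25 (126 usable): 192.168.28.0/25
46 hosts -> /26 (62 usable): 192.168.28.128/26
Allocation: 192.168.28.0/25 (64 hosts, 126 usable); 192.168.28.128/26 (46 hosts, 62 usable)


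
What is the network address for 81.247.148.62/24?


IP:   01010001.11110111.10010100.00111110
Mask: 11111111.11111111.11111111.00000000
AND operation:
Net:  01010001.11110111.10010100.00000000
Network: 81.247.148.0/24


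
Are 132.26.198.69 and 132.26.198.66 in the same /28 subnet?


Mask: 255.255.255.240
132.26.198.69 AND mask = 132.26.198.64
132.26.198.66 AND mask = 132.26.198.64
Yes, same subnet (132.26.198.64)


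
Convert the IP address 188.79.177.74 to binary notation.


188 = 10111100
79 = 01001111
177 = 10110001
74 = 01001010
Binary: 10111100.01001111.10110001.01001010


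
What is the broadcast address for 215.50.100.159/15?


Network: 215.50.0.0/15
Host bits = 17
Set all host bits to 1:
Broadcast: 215.51.255.255


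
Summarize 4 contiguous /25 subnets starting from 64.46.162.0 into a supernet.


Original prefix: /25
Number of subnets: 4 = 2^2
New prefix = 25 - 2 = 23
Supernet: 64.46.162.0/23


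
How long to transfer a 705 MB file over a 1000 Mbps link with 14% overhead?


Effective throughput = 1000 * (1 - 14/100) = 860 Mbps
File size in Mb = 705 * 8 = 5640 Mb
Time = 5640 / 860
Time = 6.5581 seconds


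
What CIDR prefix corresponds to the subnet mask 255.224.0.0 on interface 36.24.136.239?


Binary: 11111111.11100000.00000000.00000000
Count leading 1s
Prefix: /11


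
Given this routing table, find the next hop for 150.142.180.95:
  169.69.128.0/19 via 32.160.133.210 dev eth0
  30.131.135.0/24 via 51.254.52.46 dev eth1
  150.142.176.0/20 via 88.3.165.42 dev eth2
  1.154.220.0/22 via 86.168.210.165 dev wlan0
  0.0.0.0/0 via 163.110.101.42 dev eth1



Longest prefix match for 150.142.180.95:
  /19 169.69.128.0: no
  /24 30.131.135.0: no
  /20 150.142.176.0: MATCH
  /22 1.154.220.0: no
  /0 0.0.0.0: MATCH
Selected: next-hop 88.3.165.42 via eth2 (matched /20)


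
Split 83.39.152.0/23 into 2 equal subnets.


New prefix = 23 + 1 = 24
Each subnet has 256 addresses
  83.39.152.0/24
  83.39.153.0/24
Subnets: 83.39.152.0/24, 83.39.153.0/24


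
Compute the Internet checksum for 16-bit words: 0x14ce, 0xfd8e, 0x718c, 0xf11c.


Sum all words (with carry folding):
+ 0x14ce = 0x14ce
+ 0xfd8e = 0x125d
+ 0x718c = 0x83e9
+ 0xf11c = 0x7506
One's complement: ~0x7506
Checksum = 0x8af9


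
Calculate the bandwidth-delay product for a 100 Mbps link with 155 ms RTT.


BDP = bandwidth * RTT
= 100 Mbps * 155 ms
= 100 * 1e6 * 155 / 1000 bits
= 15500000 bits
= 1937500 bytes
= 1892.0898 KB
BDP = 15500000 bits (1937500 bytes)


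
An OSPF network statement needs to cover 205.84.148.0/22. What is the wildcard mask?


Subnet mask: 255.255.252.0
Wildcard = 255.255.255.255 - subnet mask
255 - 255 = 0
255 - 255 = 0
255 - 252 = 3
255 - 0 = 255
Wildcard: 0.0.3.255


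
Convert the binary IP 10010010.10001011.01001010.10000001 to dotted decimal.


10010010 = 146
10001011 = 139
01001010 = 74
10000001 = 129
IP: 146.139.74.129


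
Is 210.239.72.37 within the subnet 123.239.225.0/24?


Subnet network: 123.239.225.0
Test IP AND mask: 210.239.72.0
No, 210.239.72.37 is not in 123.239.225.0/24


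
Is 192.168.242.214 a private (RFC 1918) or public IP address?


RFC 1918 private ranges:
  10.0.0.0/8 (10.0.0.0 - 10.255.255.255)
  172.16.0.0/12 (172.16.0.0 - 172.31.255.255)
  192.168.0.0/16 (192.168.0.0 - 192.168.255.255)
Private (in 192.168.0.0/16)


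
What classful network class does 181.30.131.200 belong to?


First octet: 181
Binary: 10110101
10xxxxxx -> Class B (128-191)
Class B, default mask 255.255.0.0 (/16)


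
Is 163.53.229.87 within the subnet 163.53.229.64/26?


Subnet network: 163.53.229.64
Test IP AND mask: 163.53.229.64
Yes, 163.53.229.87 is in 163.53.229.64/26


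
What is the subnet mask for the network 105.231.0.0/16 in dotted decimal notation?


/16 means 16 network bits, 16 host bits
Binary: 11111111111111110000000000000000
Mask: 255.255.0.0


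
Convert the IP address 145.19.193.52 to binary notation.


145 = 10010001
19 = 00010011
193 = 11000001
52 = 00110100
Binary: 10010001.00010011.11000001.00110100


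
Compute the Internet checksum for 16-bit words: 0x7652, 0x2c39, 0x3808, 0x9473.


Sum all words (with carry folding):
+ 0x7652 = 0x7652
+ 0x2c39 = 0xa28b
+ 0x3808 = 0xda93
+ 0x9473 = 0x6f07
One's complement: ~0x6f07
Checksum = 0x90f8


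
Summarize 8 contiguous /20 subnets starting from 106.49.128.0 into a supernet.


Original prefix: /20
Number of subnets: 8 = 2^3
New prefix = 20 - 3 = 17
Supernet: 106.49.128.0/17


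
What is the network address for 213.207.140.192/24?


IP:   11010101.11001111.10001100.11000000
Mask: 11111111.11111111.11111111.00000000
AND operation:
Net:  11010101.11001111.10001100.00000000
Network: 213.207.140.0/24


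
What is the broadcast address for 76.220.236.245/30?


Network: 76.220.236.244/30
Host bits = 2
Set all host bits to 1:
Broadcast: 76.220.236.247


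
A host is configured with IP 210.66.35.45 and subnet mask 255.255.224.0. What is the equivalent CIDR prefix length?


Binary: 11111111.11111111.11100000.00000000
Count leading 1s
Prefix: /19


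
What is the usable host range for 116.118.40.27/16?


Network: 116.118.0.0
Broadcast: 116.118.255.255
First usable = network + 1
Last usable = broadcast - 1
Range: 116.118.0.1 to 116.118.255.254


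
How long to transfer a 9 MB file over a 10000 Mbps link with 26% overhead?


Effective throughput = 10000 * (1 - 26/100) = 7400 Mbps
File size in Mb = 9 * 8 = 72 Mb
Time = 72 / 7400
Time = 0.0097 seconds


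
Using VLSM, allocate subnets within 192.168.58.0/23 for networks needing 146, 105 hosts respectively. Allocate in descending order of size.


146 hosts -> /24 (254 usable): 192.168.58.0/24
105 hosts -> /25 (126 usable): 192.168.59.0/25
Allocation: 192.168.58.0/24 (146 hosts, 254 usable); 192.168.59.0/25 (105 hosts, 126 usable)


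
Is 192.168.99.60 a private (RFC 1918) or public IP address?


RFC 1918 private ranges:
  10.0.0.0/8 (10.0.0.0 - 10.255.255.255)
  172.16.0.0/12 (172.16.0.0 - 172.31.255.255)
  192.168.0.0/16 (192.168.0.0 - 192.168.255.255)
Private (in 192.168.0.0/16)


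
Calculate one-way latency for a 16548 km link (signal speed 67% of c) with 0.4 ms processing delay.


Speed = 0.67 * 3e5 km/s = 201000 km/s
Propagation delay = 16548 / 201000 = 0.0823 s = 82.3284 ms
Processing delay = 0.4 ms
Total one-way latency = 82.7284 ms


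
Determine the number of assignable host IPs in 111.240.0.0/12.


Host bits = 32 - 12 = 20
Total addresses = 2^20 = 1048576
Usable = total - 2 (network and broadcast)
Usable hosts: 1048574


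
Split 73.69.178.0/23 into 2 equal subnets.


New prefix = 23 + 1 = 24
Each subnet has 256 addresses
  73.69.178.0/24
  73.69.179.0/24
Subnets: 73.69.178.0/24, 73.69.179.0/24


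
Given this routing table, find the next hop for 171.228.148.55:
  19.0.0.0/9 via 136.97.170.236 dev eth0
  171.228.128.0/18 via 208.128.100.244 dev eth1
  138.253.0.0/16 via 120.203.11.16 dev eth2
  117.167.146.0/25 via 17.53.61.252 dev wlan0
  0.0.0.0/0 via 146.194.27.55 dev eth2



Longest prefix match for 171.228.148.55:
  /9 19.0.0.0: no
  /18 171.228.128.0: MATCH
  /16 138.253.0.0: no
  /25 117.167.146.0: no
  /0 0.0.0.0: MATCH
Selected: next-hop 208.128.100.244 via eth1 (matched /18)


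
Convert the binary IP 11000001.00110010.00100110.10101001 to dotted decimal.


11000001 = 193
00110010 = 50
00100110 = 38
10101001 = 169
IP: 193.50.38.169


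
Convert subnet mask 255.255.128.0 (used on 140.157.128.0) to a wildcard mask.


Subnet mask: 255.255.128.0
Wildcard = 255.255.255.255 - subnet mask
255 - 255 = 0
255 - 255 = 0
255 - 128 = 127
255 - 0 = 255
Wildcard: 0.0.127.255


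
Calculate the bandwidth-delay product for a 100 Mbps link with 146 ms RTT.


BDP = bandwidth * RTT
= 100 Mbps * 146 ms
= 100 * 1e6 * 146 / 1000 bits
= 14600000 bits
= 1825000 bytes
= 1782.2266 KB
BDP = 14600000 bits (1825000 bytes)


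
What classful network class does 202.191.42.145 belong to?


First octet: 202
Binary: 11001010
110xxxxx -> Class C (192-223)
Class C, default mask 255.255.255.0 (/24)


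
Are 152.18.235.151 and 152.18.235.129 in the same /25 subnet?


Mask: 255.255.255.128
152.18.235.151 AND mask = 152.18.235.128
152.18.235.129 AND mask = 152.18.235.128
Yes, same subnet (152.18.235.128)


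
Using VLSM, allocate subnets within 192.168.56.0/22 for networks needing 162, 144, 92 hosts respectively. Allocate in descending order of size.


162 hosts -> /24 (254 usable): 192.168.56.0/24
144 hosts -> /24 (254 usable): 192.168.57.0/24
92 hosts -> /25 (126 usable): 192.168.58.0/25
Allocation: 192.168.56.0/24 (162 hosts, 254 usable); 192.168.57.0/24 (144 hosts, 254 usable); 192.168.58.0/25 (92 hosts, 126 usable)


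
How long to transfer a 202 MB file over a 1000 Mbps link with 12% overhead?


Effective throughput = 1000 * (1 - 12/100) = 880 Mbps
File size in Mb = 202 * 8 = 1616 Mb
Time = 1616 / 880
Time = 1.8364 seconds


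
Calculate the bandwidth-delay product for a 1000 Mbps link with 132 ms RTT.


BDP = bandwidth * RTT
= 1000 Mbps * 132 ms
= 1000 * 1e6 * 132 / 1000 bits
= 132000000 bits
= 16500000 bytes
= 16113.2812 KB
BDP = 132000000 bits (16500000 bytes)


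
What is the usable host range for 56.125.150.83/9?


Network: 56.0.0.0
Broadcast: 56.127.255.255
First usable = network + 1
Last usable = broadcast - 1
Range: 56.0.0.1 to 56.127.255.254


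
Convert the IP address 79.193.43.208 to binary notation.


79 = 01001111
193 = 11000001
43 = 00101011
208 = 11010000
Binary: 01001111.11000001.00101011.11010000


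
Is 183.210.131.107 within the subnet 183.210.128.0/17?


Subnet network: 183.210.128.0
Test IP AND mask: 183.210.128.0
Yes, 183.210.131.107 is in 183.210.128.0/17


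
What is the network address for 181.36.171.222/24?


IP:   10110101.00100100.10101011.11011110
Mask: 11111111.11111111.11111111.00000000
AND operation:
Net:  10110101.00100100.10101011.00000000
Network: 181.36.171.0/24


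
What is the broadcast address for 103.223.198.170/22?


Network: 103.223.196.0/22
Host bits = 10
Set all host bits to 1:
Broadcast: 103.223.199.255


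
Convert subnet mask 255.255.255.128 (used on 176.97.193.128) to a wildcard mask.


Subnet mask: 255.255.255.128
Wildcard = 255.255.255.255 - subnet mask
255 - 255 = 0
255 - 255 = 0
255 - 255 = 0
255 - 128 = 127
Wildcard: 0.0.0.127


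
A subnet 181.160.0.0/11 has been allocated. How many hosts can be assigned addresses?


Host bits = 32 - 11 = 21
Total addresses = 2^21 = 2097152
Usable = total - 2 (network and broadcast)
Usable hosts: 2097150


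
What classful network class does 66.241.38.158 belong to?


First octet: 66
Binary: 01000010
0xxxxxxx -> Class A (1-126)
Class A, default mask 255.0.0.0 (/8)


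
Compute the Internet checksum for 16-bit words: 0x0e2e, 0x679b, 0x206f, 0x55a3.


Sum all words (with carry folding):
+ 0x0e2e = 0x0e2e
+ 0x679b = 0x75c9
+ 0x206f = 0x9638
+ 0x55a3 = 0xebdb
One's complement: ~0xebdb
Checksum = 0x1424


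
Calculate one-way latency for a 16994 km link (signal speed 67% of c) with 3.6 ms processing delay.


Speed = 0.67 * 3e5 km/s = 201000 km/s
Propagation delay = 16994 / 201000 = 0.0845 s = 84.5473 ms
Processing delay = 3.6 ms
Total one-way latency = 88.1473 ms


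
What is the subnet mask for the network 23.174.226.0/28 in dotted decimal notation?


/28 means 28 network bits, 4 host bits
Binary: 11111111111111111111111111110000
Mask: 255.255.255.240


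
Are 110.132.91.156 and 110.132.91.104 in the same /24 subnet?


Mask: 255.255.255.0
110.132.91.156 AND mask = 110.132.91.0
110.132.91.104 AND mask = 110.132.91.0
Yes, same subnet (110.132.91.0)


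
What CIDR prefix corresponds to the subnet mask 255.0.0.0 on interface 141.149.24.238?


Binary: 11111111.00000000.00000000.00000000
Count leading 1s
Prefix: /8


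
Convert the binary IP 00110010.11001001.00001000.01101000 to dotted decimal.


00110010 = 50
11001001 = 201
00001000 = 8
01101000 = 104
IP: 50.201.8.104


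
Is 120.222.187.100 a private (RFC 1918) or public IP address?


RFC 1918 private ranges:
  10.0.0.0/8 (10.0.0.0 - 10.255.255.255)
  172.16.0.0/12 (172.16.0.0 - 172.31.255.255)
  192.168.0.0/16 (192.168.0.0 - 192.168.255.255)
Public (not in any RFC 1918 range)


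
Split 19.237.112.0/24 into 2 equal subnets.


New prefix = 24 + 1 = 25
Each subnet has 128 addresses
  19.237.112.0/25
  19.237.112.128/25
Subnets: 19.237.112.0/25, 19.237.112.128/25


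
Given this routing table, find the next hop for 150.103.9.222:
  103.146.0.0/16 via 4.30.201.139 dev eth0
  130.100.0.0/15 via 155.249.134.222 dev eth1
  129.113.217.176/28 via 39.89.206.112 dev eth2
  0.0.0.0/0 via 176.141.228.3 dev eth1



Longest prefix match for 150.103.9.222:
  /16 103.146.0.0: no
  /15 130.100.0.0: no
  /28 129.113.217.176: no
  /0 0.0.0.0: MATCH
Selected: next-hop 176.141.228.3 via eth1 (matched /0)


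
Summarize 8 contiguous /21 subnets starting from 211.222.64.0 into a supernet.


Original prefix: /21
Number of subnets: 8 = 2^3
New prefix = 21 - 3 = 18
Supernet: 211.222.64.0/18


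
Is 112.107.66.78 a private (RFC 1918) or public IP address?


RFC 1918 private ranges:
  10.0.0.0/8 (10.0.0.0 - 10.255.255.255)
  172.16.0.0/12 (172.16.0.0 - 172.31.255.255)
  192.168.0.0/16 (192.168.0.0 - 192.168.255.255)
Public (not in any RFC 1918 range)


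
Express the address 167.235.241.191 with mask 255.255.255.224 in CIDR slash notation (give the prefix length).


Binary: 11111111.11111111.11111111.11100000
Count leading 1s
Prefix: /27


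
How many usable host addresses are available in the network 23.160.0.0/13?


Host bits = 32 - 13 = 19
Total addresses = 2^19 = 524288
Usable = total - 2 (network and broadcast)
Usable hosts: 524286


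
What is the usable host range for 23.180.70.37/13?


Network: 23.176.0.0
Broadcast: 23.183.255.255
First usable = network + 1
Last usable = broadcast - 1
Range: 23.176.0.1 to 23.183.255.254


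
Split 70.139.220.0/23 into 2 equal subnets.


New prefix = 23 + 1 = 24
Each subnet has 256 addresses
  70.139.220.0/24
  70.139.221.0/24
Subnets: 70.139.220.0/24, 70.139.221.0/24


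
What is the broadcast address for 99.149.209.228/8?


Network: 99.0.0.0/8
Host bits = 24
Set all host bits to 1:
Broadcast: 99.255.255.255


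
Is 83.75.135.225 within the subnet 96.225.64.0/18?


Subnet network: 96.225.64.0
Test IP AND mask: 83.75.128.0
No, 83.75.135.225 is not in 96.225.64.0/18


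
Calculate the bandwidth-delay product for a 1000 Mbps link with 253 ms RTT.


BDP = bandwidth * RTT
= 1000 Mbps * 253 ms
= 1000 * 1e6 * 253 / 1000 bits
= 253000000 bits
= 31625000 bytes
= 30883.7891 KB
BDP = 253000000 bits (31625000 bytes)


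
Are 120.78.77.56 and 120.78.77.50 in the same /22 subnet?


Mask: 255.255.252.0
120.78.77.56 AND mask = 120.78.76.0
120.78.77.50 AND mask = 120.78.76.0
Yes, same subnet (120.78.76.0)


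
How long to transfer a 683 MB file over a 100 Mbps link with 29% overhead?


Effective throughput = 100 * (1 - 29/100) = 71 Mbps
File size in Mb = 683 * 8 = 5464 Mb
Time = 5464 / 71
Time = 76.9577 seconds


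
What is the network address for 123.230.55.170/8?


IP:   01111011.11100110.00110111.10101010
Mask: 11111111.00000000.00000000.00000000
AND operation:
Net:  01111011.00000000.00000000.00000000
Network: 123.0.0.0/8


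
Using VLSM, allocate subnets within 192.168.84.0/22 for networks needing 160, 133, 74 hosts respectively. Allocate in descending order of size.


160 hosts -> /24 (254 usable): 192.168.84.0/24
133 hosts -> /24 (254 usable): 192.168.85.0/24
74 hosts -> /25 (126 usable): 192.168.86.0/25
Allocation: 192.168.84.0/24 (160 hosts, 254 usable); 192.168.85.0/24 (133 hosts, 254 usable); 192.168.86.0/25 (74 hosts, 126 usable)


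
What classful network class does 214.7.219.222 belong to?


First octet: 214
Binary: 11010110
110xxxxx -> Class C (192-223)
Class C, default mask 255.255.255.0 (/24)


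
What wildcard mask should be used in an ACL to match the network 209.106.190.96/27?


Subnet mask: 255.255.255.224
Wildcard = 255.255.255.255 - subnet mask
255 - 255 = 0
255 - 255 = 0
255 - 255 = 0
255 - 224 = 31
Wildcard: 0.0.0.31


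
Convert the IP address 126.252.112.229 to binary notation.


126 = 01111110
252 = 11111100
112 = 01110000
229 = 11100101
Binary: 01111110.11111100.01110000.11100101


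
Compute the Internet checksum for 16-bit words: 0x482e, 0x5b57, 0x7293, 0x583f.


Sum all words (with carry folding):
+ 0x482e = 0x482e
+ 0x5b57 = 0xa385
+ 0x7293 = 0x1619
+ 0x583f = 0x6e58
One's complement: ~0x6e58
Checksum = 0x91a7


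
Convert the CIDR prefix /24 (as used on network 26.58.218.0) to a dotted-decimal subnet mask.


/24 means 24 network bits, 8 host bits
Binary: 11111111111111111111111100000000
Mask: 255.255.255.0


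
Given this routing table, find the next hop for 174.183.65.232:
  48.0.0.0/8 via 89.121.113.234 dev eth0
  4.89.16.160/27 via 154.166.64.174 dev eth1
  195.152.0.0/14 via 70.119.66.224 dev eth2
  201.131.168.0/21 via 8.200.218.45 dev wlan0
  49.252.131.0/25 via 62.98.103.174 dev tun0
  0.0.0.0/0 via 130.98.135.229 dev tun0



Longest prefix match for 174.183.65.232:
  /8 48.0.0.0: no
  /27 4.89.16.160: no
  /14 195.152.0.0: no
  /21 201.131.168.0: no
  /25 49.252.131.0: no
  /0 0.0.0.0: MATCH
Selected: next-hop 130.98.135.229 via tun0 (matched /0)


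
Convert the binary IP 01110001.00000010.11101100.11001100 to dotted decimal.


01110001 = 113
00000010 = 2
11101100 = 236
11001100 = 204
IP: 113.2.236.204


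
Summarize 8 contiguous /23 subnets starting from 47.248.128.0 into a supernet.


Original prefix: /23
Number of subnets: 8 = 2^3
New prefix = 23 - 3 = 20
Supernet: 47.248.128.0/20


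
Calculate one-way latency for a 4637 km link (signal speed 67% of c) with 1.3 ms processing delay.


Speed = 0.67 * 3e5 km/s = 201000 km/s
Propagation delay = 4637 / 201000 = 0.0231 s = 23.0697 ms
Processing delay = 1.3 ms
Total one-way latency = 24.3697 ms


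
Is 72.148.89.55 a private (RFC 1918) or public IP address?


RFC 1918 private ranges:
  10.0.0.0/8 (10.0.0.0 - 10.255.255.255)
  172.16.0.0/12 (172.16.0.0 - 172.31.255.255)
  192.168.0.0/16 (192.168.0.0 - 192.168.255.255)
Public (not in any RFC 1918 range)


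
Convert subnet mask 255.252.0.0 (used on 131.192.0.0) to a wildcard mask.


Subnet mask: 255.252.0.0
Wildcard = 255.255.255.255 - subnet mask
255 - 255 = 0
255 - 252 = 3
255 - 0 = 255
255 - 0 = 255
Wildcard: 0.3.255.255


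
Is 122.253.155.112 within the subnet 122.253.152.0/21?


Subnet network: 122.253.152.0
Test IP AND mask: 122.253.152.0
Yes, 122.253.155.112 is in 122.253.152.0/21


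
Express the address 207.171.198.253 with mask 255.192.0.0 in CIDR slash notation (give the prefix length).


Binary: 11111111.11000000.00000000.00000000
Count leading 1s
Prefix: /10
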